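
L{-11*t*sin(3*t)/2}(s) -33*s/(s^2 + 9)^2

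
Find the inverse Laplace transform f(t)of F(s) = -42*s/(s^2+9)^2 -7*t*sin(3*t)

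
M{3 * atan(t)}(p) -3 * pi * sec(pi * p/2)/(2 * p)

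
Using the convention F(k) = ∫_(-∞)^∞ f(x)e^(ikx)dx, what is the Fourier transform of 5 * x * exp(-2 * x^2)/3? 5 * sqrt(2) * I * sqrt(pi) * k * exp(-k^2/8)/24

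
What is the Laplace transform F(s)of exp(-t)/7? 1/(7 * (s + 1))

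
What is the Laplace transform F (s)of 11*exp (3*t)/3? 11/ (3*(s - 3))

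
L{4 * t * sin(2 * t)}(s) 16 * s/(s^2 + 4)^2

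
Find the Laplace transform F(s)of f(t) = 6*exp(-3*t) 6/(s+3)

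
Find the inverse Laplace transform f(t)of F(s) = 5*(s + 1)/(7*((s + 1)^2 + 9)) 5*exp(-t)*cos(3*t)/7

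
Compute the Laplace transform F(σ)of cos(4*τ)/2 σ/(2*(σ^2+16))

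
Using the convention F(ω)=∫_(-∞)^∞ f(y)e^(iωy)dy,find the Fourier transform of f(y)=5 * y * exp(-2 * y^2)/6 5 * sqrt(2) * I * sqrt(pi) * ω * exp(-ω^2/8)/48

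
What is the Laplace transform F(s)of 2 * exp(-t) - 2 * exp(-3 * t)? 2/(s + 1) - 2/(s + 3)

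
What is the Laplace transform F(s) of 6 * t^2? 12/s^3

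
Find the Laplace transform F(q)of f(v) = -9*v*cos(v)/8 9*(1 - q^2)/(8*(q^2+1)^2)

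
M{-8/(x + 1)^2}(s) 8*pi*(s - 1)/sin(pi*s)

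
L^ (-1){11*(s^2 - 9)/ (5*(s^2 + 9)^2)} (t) 11*t*cos (3*t)/5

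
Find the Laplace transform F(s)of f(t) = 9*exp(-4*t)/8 9/(8*(s + 4))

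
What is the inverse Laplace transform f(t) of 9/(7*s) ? 9/7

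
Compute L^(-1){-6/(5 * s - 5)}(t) -6 * exp(t)/5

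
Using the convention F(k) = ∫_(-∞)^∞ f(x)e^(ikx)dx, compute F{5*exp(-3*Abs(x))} 30/(k^2 + 9)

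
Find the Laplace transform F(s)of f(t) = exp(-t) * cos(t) (s + 1)/((s + 1)^2 + 1)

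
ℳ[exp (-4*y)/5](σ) gamma (σ)/ (5*4^σ)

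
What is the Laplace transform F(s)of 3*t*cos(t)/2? 3*(s^2-1)/(2*(s^2 + 1)^2)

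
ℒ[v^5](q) 120/q^6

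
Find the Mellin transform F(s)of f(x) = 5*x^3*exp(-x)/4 5*gamma(s + 3)/4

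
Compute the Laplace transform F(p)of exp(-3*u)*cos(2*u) (p + 3)/((p + 3)^2 + 4)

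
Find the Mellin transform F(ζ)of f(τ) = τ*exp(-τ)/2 gamma(ζ + 1)/2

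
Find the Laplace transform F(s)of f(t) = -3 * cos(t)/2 -3 * s/(2 * s^2 + 2)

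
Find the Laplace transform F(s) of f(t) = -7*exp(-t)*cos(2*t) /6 7*(-s - 1) /(6*((s + 1) ^2 + 4) ) 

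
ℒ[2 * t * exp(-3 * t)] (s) 2/(s+3)^2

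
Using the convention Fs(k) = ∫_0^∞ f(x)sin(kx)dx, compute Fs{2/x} pi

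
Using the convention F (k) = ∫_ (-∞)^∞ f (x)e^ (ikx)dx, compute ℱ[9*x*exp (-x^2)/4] 9*I*sqrt (pi)*k*exp (-k^2/4)/8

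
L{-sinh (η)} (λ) -1/ (λ^2 - 1)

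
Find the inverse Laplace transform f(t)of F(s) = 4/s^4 2 * t^3/3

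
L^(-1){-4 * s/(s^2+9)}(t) -4 * cos(3 * t)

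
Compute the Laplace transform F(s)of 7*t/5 7/(5*s^2)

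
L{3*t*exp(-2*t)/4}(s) 3/(4*(s + 2)^2)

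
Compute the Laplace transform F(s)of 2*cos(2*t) 2*s/(s^2 + 4)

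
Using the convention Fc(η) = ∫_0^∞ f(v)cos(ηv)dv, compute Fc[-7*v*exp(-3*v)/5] 7*(η^2 - 9)/(5*(η^2 + 9)^2)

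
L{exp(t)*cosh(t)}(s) (s - 1)/(s*(s - 2))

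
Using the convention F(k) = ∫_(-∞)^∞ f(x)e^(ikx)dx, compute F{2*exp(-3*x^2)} 2*sqrt(3)*sqrt(pi)*exp(-k^2/12)/3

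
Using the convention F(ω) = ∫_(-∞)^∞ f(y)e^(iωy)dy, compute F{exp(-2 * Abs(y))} 4/(ω^2+4)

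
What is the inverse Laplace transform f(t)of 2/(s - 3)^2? 2 * t * exp(3 * t)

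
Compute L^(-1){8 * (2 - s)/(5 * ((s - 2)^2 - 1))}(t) -8 * exp(2 * t) * cosh(t)/5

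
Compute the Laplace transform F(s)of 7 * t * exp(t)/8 7/(8 * (s - 1)^2)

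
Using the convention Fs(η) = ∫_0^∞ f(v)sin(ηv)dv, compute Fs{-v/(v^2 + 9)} -pi*exp(-3*η)/2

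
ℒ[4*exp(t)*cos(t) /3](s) 4*(s - 1) /(3*((s - 1) ^2 + 1) ) 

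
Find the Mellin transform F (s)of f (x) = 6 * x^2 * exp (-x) 6 * gamma (s+2)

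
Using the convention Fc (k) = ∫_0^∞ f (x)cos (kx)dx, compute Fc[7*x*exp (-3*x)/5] 7*(9 - k^2)/ (5*(k^2 + 9)^2)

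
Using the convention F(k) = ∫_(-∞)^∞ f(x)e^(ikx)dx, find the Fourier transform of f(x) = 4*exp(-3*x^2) 4*sqrt(3)*sqrt(pi)*exp(-k^2/12)/3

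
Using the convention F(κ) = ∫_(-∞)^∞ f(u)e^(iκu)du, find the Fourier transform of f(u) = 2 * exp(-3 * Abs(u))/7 12/(7 * (κ^2 + 9))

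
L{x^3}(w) 6/w^4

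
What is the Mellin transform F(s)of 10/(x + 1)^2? -10 * pi * (s - 1)/sin(pi * s)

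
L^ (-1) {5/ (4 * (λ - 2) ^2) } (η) 5 * η * exp (2 * η) /4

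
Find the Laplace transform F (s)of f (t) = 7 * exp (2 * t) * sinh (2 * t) 14/ (s * (s - 4))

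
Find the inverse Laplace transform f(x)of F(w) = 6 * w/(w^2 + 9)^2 x * sin(3 * x)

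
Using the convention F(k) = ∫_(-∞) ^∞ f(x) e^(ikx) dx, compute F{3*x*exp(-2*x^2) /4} 3*sqrt(2)*I*sqrt(pi)*k*exp(-k^2/8) /32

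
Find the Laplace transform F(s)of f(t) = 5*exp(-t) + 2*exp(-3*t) 2/(s + 3) + 5/(s + 1)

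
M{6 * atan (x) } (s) -3 * pi * sec (pi * s/2) /s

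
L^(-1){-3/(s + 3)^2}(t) -3 * t * exp(-3 * t)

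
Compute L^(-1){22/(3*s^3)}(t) 11*t^2/3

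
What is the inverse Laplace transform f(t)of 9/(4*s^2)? 9*t/4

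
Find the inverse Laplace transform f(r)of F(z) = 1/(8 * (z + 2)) exp(-2 * r)/8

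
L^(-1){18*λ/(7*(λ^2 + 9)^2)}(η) 3*η*sin(3*η)/7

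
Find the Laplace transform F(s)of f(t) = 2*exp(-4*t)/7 2/(7*(s + 4))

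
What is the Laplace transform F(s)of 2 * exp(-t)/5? 2/(5 * (s + 1))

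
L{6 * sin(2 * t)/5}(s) 12/(5 * (s^2 + 4))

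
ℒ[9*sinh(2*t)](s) 18/(s^2-4)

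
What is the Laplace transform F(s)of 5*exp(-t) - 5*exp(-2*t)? 5/(s+1) - 5/(s+2)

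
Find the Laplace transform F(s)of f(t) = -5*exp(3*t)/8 -5/(8*s - 24)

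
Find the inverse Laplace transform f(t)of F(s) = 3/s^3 3 * t^2/2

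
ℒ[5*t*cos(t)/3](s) 5*(s^2-1)/(3*(s^2 + 1)^2)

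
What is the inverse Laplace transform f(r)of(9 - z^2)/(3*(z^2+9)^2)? -r*cos(3*r)/3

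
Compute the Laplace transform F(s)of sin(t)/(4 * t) atan(1/s)/4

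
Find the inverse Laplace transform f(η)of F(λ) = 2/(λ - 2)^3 η^2 * exp(2 * η)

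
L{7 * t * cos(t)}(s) 7 * (s^2-1)/(s^2 + 1)^2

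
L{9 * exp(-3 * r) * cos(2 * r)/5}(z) 9 * (z + 3)/(5 * ((z + 3)^2 + 4))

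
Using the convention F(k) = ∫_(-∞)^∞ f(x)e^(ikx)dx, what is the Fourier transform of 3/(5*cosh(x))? 3*pi/(5*cosh(pi*k/2))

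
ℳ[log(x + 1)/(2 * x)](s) -pi * csc(pi * s)/(2 * s - 2)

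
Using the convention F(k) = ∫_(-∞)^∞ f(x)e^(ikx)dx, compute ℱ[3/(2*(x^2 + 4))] 3*pi*exp(-2*Abs(k))/4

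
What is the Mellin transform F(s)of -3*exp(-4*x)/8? -3*gamma(s)/(8*2^(2*s))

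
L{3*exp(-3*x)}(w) 3/(w + 3)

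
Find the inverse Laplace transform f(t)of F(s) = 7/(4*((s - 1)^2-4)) 7*exp(t)*sinh(2*t)/8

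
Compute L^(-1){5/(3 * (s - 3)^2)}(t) 5 * t * exp(3 * t)/3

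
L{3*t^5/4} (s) 90/s^6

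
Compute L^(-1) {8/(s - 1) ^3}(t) 4*t^2*exp(t) 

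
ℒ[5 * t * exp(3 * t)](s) 5/(s - 3)^2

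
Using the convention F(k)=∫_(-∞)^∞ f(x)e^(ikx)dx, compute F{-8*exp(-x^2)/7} -8*sqrt(pi)*exp(-k^2/4)/7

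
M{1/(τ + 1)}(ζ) pi*csc(pi*ζ)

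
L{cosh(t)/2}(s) s/(2*(s^2 - 1))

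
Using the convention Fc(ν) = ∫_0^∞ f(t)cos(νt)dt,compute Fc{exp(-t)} 1/(ν^2 + 1)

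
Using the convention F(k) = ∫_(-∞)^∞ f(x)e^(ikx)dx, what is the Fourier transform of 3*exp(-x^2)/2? 3*sqrt(pi)*exp(-k^2/4)/2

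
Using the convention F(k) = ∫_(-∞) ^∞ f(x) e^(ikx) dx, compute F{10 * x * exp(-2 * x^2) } 5 * sqrt(2) * I * sqrt(pi) * k * exp(-k^2/8) /4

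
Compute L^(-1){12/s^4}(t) 2 * t^3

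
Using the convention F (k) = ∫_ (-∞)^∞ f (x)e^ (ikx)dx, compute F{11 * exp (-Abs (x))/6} 11/ (3 * (k^2 + 1))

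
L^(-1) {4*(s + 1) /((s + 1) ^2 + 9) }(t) 4*exp(-t)*cos(3*t) 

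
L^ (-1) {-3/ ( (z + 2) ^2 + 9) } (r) -exp (-2 * r) * sin (3 * r) 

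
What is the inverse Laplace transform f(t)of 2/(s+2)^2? 2*t*exp(-2*t)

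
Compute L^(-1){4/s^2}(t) 4*t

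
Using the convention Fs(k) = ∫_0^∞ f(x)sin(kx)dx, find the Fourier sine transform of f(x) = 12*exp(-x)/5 12*k/(5*(k^2 + 1))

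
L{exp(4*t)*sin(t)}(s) 1/((s - 4)^2 + 1)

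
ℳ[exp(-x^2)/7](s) gamma(s/2)/14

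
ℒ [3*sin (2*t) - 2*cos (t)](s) 6/ (s^2 + 4) - 2*s/ (s^2 + 1)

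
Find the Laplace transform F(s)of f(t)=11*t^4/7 264/(7*s^5)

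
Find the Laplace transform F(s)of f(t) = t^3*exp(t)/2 3/(s - 1)^4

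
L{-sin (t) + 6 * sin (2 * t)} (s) 12/ (s^2 + 4) - 1/ (s^2 + 1)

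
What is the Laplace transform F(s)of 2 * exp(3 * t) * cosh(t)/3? 2 * (s - 3)/(3 * ((s - 3)^2-1))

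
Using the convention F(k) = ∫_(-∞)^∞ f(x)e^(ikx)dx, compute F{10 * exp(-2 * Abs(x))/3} 40/(3 * (k^2 + 4))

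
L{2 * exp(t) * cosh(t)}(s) 2 * (s - 1)/(s * (s - 2))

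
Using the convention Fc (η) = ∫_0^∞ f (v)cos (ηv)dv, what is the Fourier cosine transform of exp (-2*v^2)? sqrt (2)*sqrt (pi)*exp (-η^2/8)/4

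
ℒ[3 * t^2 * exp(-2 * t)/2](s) 3/(s + 2)^3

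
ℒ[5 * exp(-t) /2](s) 5/(2 * (s + 1) ) 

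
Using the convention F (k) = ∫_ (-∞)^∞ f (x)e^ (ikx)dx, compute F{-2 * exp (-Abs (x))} -4/ (k^2 + 1)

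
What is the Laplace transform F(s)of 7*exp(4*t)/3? 7/(3*(s - 4))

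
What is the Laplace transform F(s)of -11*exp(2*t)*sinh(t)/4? -11/(4*(s - 2)^2 - 4)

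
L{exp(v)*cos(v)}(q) (q - 1)/((q - 1)^2+1)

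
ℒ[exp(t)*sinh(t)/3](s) 1/(3*s*(s - 2))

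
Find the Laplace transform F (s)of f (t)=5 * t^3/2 15/s^4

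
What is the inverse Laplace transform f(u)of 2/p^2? 2*u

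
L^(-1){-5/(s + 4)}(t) -5 * exp(-4 * t)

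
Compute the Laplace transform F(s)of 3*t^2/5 6/(5*s^3)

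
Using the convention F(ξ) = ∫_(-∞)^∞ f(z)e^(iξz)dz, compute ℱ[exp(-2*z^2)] sqrt(2)*sqrt(pi)*exp(-ξ^2/8)/2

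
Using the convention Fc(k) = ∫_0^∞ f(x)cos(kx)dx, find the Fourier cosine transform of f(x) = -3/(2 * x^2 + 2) -3 * pi * exp(-k)/4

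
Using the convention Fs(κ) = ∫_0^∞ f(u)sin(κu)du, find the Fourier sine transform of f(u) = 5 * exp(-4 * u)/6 5 * κ/(6 * (κ^2 + 16))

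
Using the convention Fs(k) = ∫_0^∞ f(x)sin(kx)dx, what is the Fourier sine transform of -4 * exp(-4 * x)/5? -4 * k/(5 * k^2 + 80)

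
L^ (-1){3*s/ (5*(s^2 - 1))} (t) 3*cosh (t)/5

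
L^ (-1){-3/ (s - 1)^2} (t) -3 * t * exp (t)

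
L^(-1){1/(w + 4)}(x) exp(-4 * x)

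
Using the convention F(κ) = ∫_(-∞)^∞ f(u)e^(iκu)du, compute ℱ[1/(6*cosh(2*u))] pi/(12*cosh(pi*κ/4))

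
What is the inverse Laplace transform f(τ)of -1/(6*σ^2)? -τ/6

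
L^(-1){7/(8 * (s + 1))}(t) 7 * exp(-t)/8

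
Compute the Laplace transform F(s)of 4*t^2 8/s^3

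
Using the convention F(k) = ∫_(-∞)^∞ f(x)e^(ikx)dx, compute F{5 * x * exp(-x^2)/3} 5 * I * sqrt(pi) * k * exp(-k^2/4)/6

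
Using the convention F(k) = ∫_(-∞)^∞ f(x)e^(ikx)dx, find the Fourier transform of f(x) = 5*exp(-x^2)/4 5*sqrt(pi)*exp(-k^2/4)/4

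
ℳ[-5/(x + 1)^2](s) 5*pi*(s - 1)/sin(pi*s)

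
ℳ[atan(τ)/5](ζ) -pi*sec(pi*ζ/2)/(10*ζ)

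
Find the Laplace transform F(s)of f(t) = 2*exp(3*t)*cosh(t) 2*(s - 3)/((s - 3)^2 - 1)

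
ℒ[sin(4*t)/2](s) 2/(s^2 + 16)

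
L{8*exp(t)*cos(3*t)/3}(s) 8*(s - 1)/(3*((s - 1)^2 + 9))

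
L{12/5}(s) 12/(5 * s)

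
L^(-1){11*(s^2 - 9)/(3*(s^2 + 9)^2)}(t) 11*t*cos(3*t)/3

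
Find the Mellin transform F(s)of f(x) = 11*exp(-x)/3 11*gamma(s)/3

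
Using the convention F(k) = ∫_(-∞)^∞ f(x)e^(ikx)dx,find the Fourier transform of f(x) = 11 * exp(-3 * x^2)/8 11 * sqrt(3) * sqrt(pi) * exp(-k^2/12)/24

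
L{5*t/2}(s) 5/(2*s^2)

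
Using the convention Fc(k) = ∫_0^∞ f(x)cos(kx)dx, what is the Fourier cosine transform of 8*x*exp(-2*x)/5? 8*(4 - k^2)/(5*(k^2+4)^2)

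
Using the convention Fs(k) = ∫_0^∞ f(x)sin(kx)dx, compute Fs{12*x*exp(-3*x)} 72*k/(k^2+9)^2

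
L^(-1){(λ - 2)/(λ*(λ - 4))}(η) exp(2*η)*cosh(2*η)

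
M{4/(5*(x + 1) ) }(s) 4*pi*csc(pi*s) /5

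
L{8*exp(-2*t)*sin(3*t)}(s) 24/((s + 2)^2 + 9)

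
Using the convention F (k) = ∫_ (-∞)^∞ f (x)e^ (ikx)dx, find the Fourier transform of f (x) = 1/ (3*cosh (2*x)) pi/ (6*cosh (pi*k/4))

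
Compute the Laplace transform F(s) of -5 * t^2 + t s^(-2) - 10/s^3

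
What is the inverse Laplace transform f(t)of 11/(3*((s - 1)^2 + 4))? 11*exp(t)*sin(2*t)/6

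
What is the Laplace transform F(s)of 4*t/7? 4/(7*s^2)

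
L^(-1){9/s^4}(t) 3*t^3/2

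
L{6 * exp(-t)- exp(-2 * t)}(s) 6/(s + 1) - 1/(s + 2)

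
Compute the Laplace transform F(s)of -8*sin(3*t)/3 -8/(s^2 + 9)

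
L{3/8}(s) 3/(8*s)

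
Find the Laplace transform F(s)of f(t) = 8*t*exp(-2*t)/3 8/(3*(s + 2)^2)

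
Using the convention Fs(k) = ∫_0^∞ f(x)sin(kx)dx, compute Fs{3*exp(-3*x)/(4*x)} 3*atan(k/3)/4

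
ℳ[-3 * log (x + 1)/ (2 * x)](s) 3 * pi * csc (pi * s)/ (2 * (s - 1))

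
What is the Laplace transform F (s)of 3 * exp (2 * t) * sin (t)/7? 3/ (7 * ( (s - 2)^2 + 1))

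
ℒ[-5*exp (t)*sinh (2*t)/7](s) -10/ (7*(s - 1)^2-28)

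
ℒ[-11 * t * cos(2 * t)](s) 11 * (4 - s^2)/(s^2 + 4)^2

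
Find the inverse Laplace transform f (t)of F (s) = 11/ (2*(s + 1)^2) 11*t*exp (-t)/2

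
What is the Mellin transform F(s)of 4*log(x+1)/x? -4*pi*csc(pi*s)/(s - 1)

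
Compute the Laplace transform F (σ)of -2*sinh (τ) -2/ (σ^2 - 1)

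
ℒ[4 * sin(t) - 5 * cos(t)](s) 4/(s^2+1) - 5 * s/(s^2+1)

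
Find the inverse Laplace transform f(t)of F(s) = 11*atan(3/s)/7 11*sin(3*t)/(7*t)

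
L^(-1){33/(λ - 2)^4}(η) 11 * η^3 * exp(2 * η)/2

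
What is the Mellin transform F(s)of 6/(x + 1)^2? -6*pi*(s - 1)/sin(pi*s)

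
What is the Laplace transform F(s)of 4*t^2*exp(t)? 8/(s - 1)^3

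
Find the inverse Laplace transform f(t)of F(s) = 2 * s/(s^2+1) 2 * cos(t)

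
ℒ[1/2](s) 1/(2*s)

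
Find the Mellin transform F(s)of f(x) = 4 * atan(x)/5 -2 * pi * sec(pi * s/2)/(5 * s)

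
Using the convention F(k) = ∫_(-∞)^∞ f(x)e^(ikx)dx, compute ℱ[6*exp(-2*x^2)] 3*sqrt(2)*sqrt(pi)*exp(-k^2/8)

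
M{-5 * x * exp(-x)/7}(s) -5 * gamma(s + 1)/7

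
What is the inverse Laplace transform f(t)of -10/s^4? -5*t^3/3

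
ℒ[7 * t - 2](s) 7/s^2 - 2/s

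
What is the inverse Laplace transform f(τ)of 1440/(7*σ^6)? 12*τ^5/7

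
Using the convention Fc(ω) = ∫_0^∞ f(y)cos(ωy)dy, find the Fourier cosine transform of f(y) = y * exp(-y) (1 - ω^2)/(ω^2 + 1)^2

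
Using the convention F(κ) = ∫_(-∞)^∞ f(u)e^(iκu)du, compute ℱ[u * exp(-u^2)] I * sqrt(pi) * κ * exp(-κ^2/4)/2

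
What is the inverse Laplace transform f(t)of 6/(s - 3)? 6*exp(3*t)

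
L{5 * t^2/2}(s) 5/s^3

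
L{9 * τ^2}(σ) 18/σ^3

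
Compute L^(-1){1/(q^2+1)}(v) sin(v)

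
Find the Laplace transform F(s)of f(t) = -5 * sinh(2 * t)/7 -10/(7 * s^2-28)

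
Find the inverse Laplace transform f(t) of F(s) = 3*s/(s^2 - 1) 3*cosh(t) 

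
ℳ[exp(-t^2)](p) gamma(p/2)/2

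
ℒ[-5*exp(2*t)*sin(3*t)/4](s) -15/(4*(s - 2)^2 + 36)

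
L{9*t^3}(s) 54/s^4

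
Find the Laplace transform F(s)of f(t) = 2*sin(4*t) 8/(s^2 + 16)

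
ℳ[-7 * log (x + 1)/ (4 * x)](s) 7 * pi * csc (pi * s)/ (4 * (s - 1))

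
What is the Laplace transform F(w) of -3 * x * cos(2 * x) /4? 3 * (4 - w^2) /(4 * (w^2 + 4) ^2) 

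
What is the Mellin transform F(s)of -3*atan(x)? 3*pi*sec(pi*s/2)/(2*s)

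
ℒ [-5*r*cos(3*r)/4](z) 5*(9 - z^2)/(4*(z^2 + 9)^2)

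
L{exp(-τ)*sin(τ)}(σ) 1/((σ+1)^2+1)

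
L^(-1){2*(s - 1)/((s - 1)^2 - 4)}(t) 2*exp(t)*cosh(2*t)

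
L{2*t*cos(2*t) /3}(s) 2*(s^2 - 4) /(3*(s^2+4) ^2) 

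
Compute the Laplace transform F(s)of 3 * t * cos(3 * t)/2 3 * (s^2 - 9)/(2 * (s^2 + 9)^2)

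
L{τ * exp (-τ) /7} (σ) 1/ (7 * (σ + 1) ^2) 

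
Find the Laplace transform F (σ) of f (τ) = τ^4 24/σ^5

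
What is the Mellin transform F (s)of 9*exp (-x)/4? 9*gamma (s)/4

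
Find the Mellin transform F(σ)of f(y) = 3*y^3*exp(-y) 3*gamma(σ + 3)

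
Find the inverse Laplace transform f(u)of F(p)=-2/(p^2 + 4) -sin(2*u)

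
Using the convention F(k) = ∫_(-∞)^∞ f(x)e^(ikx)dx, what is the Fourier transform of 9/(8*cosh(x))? 9*pi/(8*cosh(pi*k/2))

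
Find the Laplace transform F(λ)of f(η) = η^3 6/λ^4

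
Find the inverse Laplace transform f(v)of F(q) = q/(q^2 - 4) cosh(2 * v)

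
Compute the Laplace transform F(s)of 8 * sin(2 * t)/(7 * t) 8 * atan(2/s)/7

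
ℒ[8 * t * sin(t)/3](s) 16 * s/(3 * (s^2 + 1)^2)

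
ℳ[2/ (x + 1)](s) 2*pi*csc (pi*s)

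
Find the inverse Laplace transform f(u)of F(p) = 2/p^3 u^2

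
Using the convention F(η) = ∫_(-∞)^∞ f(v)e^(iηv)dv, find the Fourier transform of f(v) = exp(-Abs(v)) 2/(η^2 + 1)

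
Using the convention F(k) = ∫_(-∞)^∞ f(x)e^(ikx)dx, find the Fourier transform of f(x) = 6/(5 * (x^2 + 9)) 2 * pi * exp(-3 * Abs(k))/5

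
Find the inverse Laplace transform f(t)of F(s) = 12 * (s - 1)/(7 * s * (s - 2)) 12 * exp(t) * cosh(t)/7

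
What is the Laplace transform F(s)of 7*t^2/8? 7/(4*s^3)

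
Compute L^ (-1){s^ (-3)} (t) t^2/2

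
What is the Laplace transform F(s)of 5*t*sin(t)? 10*s/(s^2 + 1)^2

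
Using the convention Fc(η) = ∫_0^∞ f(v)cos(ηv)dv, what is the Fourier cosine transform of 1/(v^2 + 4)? pi*exp(-2*η)/4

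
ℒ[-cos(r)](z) -z/(z^2 + 1)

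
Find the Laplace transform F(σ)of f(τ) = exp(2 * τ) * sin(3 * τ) 3/((σ - 2)^2 + 9)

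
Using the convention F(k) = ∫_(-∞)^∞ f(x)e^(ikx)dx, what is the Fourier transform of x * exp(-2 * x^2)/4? sqrt(2) * I * sqrt(pi) * k * exp(-k^2/8)/32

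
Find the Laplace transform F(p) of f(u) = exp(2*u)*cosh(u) (p - 2) /((p - 2) ^2-1) 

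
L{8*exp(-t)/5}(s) 8/(5*(s + 1))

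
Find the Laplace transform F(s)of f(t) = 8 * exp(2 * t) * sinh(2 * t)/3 16/(3 * s * (s - 4))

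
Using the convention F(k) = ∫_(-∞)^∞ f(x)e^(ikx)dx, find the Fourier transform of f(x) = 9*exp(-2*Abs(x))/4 9/(k^2 + 4)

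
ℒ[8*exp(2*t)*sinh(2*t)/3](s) 16/(3*s*(s - 4))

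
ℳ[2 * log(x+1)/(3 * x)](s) -2 * pi * csc(pi * s)/(3 * s - 3)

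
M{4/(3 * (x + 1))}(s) 4 * pi * csc(pi * s)/3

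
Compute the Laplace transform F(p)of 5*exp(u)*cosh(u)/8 5*(p - 1)/(8*p*(p - 2))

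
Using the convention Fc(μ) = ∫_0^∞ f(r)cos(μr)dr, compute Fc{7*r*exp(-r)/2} 7*(1 - μ^2)/(2*(μ^2 + 1)^2)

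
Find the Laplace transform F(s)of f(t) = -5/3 -5/(3*s)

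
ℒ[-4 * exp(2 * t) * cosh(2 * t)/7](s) 4 * (2 - s)/(7 * s * (s - 4))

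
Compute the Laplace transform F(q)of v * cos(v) (q^2 - 1)/(q^2 + 1)^2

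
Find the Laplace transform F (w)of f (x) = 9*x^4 216/w^5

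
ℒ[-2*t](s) -2/s^2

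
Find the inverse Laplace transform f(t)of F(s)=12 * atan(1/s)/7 12 * sin(t)/(7 * t)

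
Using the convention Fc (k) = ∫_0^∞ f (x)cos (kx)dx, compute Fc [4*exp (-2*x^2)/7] sqrt (2)*sqrt (pi)*exp (-k^2/8)/7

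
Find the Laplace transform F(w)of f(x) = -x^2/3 -2/(3*w^3)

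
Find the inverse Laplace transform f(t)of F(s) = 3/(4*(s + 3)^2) 3*t*exp(-3*t)/4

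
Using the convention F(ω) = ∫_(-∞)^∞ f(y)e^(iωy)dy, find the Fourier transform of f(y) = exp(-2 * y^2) sqrt(2) * sqrt(pi) * exp(-ω^2/8)/2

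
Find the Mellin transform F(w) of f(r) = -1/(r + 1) -pi * csc(pi * w) 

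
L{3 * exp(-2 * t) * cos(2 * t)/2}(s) 3 * (s + 2)/(2 * ((s + 2)^2 + 4))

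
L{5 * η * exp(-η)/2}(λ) 5/(2 * (λ+1)^2)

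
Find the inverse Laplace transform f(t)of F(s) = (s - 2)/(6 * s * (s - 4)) exp(2 * t) * cosh(2 * t)/6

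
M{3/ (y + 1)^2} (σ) -3 * pi * (σ - 1)/sin (pi * σ)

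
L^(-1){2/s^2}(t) 2 * t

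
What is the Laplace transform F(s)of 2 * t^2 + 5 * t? 4/s^3 + 5/s^2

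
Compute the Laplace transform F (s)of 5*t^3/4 15/ (2*s^4)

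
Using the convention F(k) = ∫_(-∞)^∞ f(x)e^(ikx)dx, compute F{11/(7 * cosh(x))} 11 * pi/(7 * cosh(pi * k/2))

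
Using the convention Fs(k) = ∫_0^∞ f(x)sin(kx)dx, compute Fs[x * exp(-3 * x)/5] 6 * k/(5 * (k^2 + 9)^2)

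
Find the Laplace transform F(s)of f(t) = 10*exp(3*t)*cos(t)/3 10*(s - 3)/(3*((s - 3)^2 + 1))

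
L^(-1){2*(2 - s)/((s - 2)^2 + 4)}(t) -2*exp(2*t)*cos(2*t)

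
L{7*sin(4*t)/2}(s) 14/(s^2 + 16)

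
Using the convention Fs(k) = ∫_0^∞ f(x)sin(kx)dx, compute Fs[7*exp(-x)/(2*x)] 7*atan(k)/2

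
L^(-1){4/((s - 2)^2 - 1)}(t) 4 * exp(2 * t) * sinh(t)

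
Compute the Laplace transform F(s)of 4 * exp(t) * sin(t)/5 4/(5 * ((s - 1)^2 + 1))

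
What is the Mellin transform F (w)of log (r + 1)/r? -pi * csc (pi * w)/ (w - 1)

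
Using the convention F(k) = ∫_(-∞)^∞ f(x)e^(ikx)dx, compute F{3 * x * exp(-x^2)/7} 3 * I * sqrt(pi) * k * exp(-k^2/4)/14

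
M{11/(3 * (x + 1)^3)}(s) 11 * pi * (s - 2) * (s - 1)/(6 * sin(pi * s))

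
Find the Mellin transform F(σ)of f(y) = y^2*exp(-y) gamma(σ + 2)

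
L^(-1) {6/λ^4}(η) η^3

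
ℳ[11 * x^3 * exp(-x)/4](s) 11 * gamma(s + 3)/4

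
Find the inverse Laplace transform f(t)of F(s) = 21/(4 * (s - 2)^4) 7 * t^3 * exp(2 * t)/8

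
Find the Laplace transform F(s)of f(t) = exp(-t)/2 1/(2 * (s + 1))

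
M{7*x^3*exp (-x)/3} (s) 7*gamma (s + 3)/3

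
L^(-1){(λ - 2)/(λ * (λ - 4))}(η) exp(2 * η) * cosh(2 * η)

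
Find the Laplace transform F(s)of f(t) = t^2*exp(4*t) 2/(s - 4)^3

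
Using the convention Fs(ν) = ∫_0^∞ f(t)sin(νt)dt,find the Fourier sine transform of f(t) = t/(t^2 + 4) pi * exp(-2 * ν)/2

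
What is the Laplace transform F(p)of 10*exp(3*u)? 10/(p - 3)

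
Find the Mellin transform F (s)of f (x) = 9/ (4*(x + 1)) 9*pi*csc (pi*s)/4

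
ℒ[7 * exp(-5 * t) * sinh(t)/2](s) 7/(2 * ((s + 5)^2 - 1))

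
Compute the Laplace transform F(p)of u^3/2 3/p^4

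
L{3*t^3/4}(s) 9/(2*s^4)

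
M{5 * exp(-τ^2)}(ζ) 5 * gamma(ζ/2)/2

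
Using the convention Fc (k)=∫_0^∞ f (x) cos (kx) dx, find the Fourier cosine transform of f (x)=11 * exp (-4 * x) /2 22/ (k^2 + 16) 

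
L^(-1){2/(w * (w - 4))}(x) exp(2 * x) * sinh(2 * x)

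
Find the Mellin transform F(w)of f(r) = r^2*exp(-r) gamma(w + 2)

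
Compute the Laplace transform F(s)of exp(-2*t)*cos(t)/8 (s + 2)/(8*((s + 2)^2 + 1))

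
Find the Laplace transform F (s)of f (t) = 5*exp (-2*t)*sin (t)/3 5/ (3*( (s + 2)^2 + 1))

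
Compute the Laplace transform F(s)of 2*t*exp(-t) 2/(s + 1)^2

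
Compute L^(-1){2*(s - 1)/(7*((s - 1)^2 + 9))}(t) 2*exp(t)*cos(3*t)/7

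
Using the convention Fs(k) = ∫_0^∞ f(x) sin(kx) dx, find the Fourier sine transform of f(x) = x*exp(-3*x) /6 k/(k^2 + 9) ^2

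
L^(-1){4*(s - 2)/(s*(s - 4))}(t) 4*exp(2*t)*cosh(2*t)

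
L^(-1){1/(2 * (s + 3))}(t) exp(-3 * t)/2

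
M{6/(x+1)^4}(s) gamma(s)*gamma(4 - s)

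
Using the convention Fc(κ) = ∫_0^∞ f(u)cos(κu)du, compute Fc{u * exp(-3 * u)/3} (9 - κ^2)/(3 * (κ^2 + 9)^2)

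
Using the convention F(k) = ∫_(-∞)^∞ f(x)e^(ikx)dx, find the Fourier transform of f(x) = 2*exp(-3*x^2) 2*sqrt(3)*sqrt(pi)*exp(-k^2/12)/3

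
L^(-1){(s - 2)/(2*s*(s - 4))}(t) exp(2*t)*cosh(2*t)/2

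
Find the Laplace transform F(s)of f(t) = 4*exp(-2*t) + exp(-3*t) 4/(s + 2) + 1/(s + 3)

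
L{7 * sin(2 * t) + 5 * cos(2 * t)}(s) 14/(s^2 + 4) + 5 * s/(s^2 + 4)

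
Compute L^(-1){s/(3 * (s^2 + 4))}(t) cos(2 * t)/3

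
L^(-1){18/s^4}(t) 3 * t^3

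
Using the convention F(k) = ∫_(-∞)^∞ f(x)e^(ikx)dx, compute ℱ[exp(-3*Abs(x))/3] 2/(k^2 + 9)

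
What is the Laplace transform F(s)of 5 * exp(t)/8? 5/(8 * (s - 1))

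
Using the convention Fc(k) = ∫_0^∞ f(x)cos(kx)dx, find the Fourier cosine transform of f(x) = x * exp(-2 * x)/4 (4 - k^2)/(4 * (k^2 + 4)^2)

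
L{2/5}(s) 2/(5 * s)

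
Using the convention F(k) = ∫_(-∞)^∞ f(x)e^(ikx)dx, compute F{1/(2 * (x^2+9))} pi * exp(-3 * Abs(k))/6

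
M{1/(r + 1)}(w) pi * csc(pi * w)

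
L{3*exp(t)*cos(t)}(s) 3*(s - 1)/((s - 1)^2+1)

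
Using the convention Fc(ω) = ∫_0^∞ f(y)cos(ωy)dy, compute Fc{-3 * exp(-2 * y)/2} -3/(ω^2 + 4)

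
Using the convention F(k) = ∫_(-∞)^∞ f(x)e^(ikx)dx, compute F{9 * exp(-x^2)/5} 9 * sqrt(pi) * exp(-k^2/4)/5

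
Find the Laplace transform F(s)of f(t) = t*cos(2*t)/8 (s^2 - 4)/(8*(s^2 + 4)^2)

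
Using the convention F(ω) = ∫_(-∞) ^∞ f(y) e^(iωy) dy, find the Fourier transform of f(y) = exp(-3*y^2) sqrt(3)*sqrt(pi)*exp(-ω^2/12) /3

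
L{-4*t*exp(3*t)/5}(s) -4/(5*(s - 3)^2)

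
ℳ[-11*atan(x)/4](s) 11*pi*sec(pi*s/2)/(8*s)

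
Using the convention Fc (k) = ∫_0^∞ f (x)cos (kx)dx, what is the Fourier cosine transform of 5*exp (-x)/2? 5/ (2*(k^2 + 1))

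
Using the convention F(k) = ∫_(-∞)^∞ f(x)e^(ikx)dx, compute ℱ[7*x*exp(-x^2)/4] 7*I*sqrt(pi)*k*exp(-k^2/4)/8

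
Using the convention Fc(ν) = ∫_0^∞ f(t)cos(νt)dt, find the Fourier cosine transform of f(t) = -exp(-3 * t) -3/(ν^2 + 9)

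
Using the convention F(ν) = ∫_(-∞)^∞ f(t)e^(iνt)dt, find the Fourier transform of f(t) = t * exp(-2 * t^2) sqrt(2) * I * sqrt(pi) * ν * exp(-ν^2/8)/8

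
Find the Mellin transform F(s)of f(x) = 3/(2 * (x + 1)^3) 3 * pi * (s - 2) * (s - 1)/(4 * sin(pi * s))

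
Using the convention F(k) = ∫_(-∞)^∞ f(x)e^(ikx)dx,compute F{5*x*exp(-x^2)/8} 5*I*sqrt(pi)*k*exp(-k^2/4)/16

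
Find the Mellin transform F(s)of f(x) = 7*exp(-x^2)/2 7*gamma(s/2)/4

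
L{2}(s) 2/s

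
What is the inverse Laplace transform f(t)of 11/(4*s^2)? 11*t/4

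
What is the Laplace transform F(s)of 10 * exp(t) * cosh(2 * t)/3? 10 * (s - 1)/(3 * ((s - 1)^2-4))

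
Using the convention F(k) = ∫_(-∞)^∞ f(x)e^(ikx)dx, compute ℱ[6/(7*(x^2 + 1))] 6*pi*exp(-Abs(k))/7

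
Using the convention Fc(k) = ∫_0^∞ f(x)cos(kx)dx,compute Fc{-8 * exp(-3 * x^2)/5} -4 * sqrt(3) * sqrt(pi) * exp(-k^2/12)/15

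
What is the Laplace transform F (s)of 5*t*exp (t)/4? 5/ (4*(s - 1)^2)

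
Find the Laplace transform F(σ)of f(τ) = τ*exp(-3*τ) (σ + 3)^(-2)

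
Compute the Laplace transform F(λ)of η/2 1/(2*λ^2)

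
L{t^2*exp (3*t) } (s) 2/ (s - 3) ^3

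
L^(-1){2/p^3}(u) u^2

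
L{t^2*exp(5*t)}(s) 2/(s - 5)^3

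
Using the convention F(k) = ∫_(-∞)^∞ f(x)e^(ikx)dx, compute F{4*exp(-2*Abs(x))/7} 16/(7*(k^2 + 4))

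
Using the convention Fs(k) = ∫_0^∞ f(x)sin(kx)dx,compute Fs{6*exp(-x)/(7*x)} 6*atan(k)/7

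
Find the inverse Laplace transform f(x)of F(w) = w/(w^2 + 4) cos(2*x)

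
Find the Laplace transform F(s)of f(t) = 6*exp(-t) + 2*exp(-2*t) 6/(s + 1) + 2/(s + 2)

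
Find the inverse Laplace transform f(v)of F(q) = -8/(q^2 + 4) -4*sin(2*v)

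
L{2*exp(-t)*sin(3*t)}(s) 6/((s+1)^2+9)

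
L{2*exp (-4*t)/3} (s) 2/ (3*(s + 4))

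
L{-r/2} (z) -1/ (2*z^2)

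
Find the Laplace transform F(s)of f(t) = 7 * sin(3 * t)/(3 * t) 7 * atan(3/s)/3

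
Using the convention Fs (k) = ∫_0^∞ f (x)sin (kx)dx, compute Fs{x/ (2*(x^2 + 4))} pi*exp (-2*k)/4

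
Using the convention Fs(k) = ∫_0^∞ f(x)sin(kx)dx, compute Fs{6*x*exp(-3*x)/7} 36*k/(7*(k^2 + 9)^2)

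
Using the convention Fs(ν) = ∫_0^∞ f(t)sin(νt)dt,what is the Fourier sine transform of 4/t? 2 * pi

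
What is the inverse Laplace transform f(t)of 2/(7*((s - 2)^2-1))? 2*exp(2*t)*sinh(t)/7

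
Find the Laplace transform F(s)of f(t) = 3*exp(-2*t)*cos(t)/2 3*(s + 2)/(2*((s + 2)^2 + 1))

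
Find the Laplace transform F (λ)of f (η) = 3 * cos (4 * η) 3 * λ/ (λ^2 + 16)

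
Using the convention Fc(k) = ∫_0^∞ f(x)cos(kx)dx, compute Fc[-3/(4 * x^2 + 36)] -pi * exp(-3 * k)/8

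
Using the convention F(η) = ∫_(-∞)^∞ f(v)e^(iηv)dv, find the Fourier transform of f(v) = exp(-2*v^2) sqrt(2)*sqrt(pi)*exp(-η^2/8)/2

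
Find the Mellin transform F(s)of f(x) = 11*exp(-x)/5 11*gamma(s)/5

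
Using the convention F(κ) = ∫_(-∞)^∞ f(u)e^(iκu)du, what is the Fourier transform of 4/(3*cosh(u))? 4*pi/(3*cosh(pi*κ/2))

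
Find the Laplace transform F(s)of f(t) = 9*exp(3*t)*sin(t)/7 9/(7*((s - 3)^2 + 1))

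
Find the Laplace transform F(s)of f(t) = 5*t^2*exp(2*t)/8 5/(4*(s - 2)^3)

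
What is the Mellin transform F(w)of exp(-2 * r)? gamma(w)/2^w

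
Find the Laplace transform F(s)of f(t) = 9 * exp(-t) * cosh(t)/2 9 * (s + 1)/(2 * s * (s + 2))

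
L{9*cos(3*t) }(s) 9*s/(s^2 + 9) 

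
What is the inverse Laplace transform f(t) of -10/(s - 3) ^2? -10*t*exp(3*t) 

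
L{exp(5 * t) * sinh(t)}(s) 1/((s - 5)^2 - 1)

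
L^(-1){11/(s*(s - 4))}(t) 11*exp(2*t)*sinh(2*t)/2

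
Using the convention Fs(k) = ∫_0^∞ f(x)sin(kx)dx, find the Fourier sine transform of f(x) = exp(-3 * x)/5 k/(5 * (k^2 + 9))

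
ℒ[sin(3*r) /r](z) atan(3/z) 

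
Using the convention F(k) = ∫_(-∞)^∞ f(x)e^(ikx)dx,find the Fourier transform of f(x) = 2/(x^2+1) 2 * pi * exp(-Abs(k))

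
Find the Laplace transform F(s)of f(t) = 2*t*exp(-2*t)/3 2/(3*(s + 2)^2)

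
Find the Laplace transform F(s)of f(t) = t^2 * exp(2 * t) 2/(s - 2)^3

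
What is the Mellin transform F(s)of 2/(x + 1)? 2 * pi * csc(pi * s)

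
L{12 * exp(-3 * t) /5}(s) 12/(5 * (s + 3) ) 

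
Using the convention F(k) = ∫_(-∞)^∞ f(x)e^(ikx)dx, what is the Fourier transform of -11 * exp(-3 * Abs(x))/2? -33/(k^2 + 9)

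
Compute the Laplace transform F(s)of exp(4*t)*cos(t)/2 (s - 4)/(2*((s - 4)^2 + 1))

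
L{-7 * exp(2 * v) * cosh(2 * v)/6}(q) 7 * (2 - q)/(6 * q * (q - 4))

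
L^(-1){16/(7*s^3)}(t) 8*t^2/7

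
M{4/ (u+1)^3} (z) 2*pi*(z - 2)*(z - 1)/sin (pi*z)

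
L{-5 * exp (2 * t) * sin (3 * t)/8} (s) -15/ (8 * (s - 2)^2 + 72)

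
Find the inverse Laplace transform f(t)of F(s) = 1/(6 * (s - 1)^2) t * exp(t)/6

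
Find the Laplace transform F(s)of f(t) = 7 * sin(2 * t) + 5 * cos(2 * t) 14/(s^2 + 4) + 5 * s/(s^2 + 4)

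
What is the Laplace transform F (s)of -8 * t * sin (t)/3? -16 * s/ (3 * (s^2 + 1)^2)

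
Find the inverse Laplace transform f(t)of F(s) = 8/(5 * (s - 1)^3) 4 * t^2 * exp(t)/5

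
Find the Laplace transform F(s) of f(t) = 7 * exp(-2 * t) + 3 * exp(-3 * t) 7/(s + 2) + 3/(s + 3) 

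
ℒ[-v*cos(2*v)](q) (4 - q^2)/(q^2 + 4)^2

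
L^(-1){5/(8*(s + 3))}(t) 5*exp(-3*t)/8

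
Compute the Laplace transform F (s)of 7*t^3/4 21/ (2*s^4)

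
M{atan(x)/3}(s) -pi * sec(pi * s/2)/(6 * s)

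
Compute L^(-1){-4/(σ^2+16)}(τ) -sin(4 * τ)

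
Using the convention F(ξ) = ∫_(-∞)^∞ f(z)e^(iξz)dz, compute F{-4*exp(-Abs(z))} -8/(ξ^2 + 1)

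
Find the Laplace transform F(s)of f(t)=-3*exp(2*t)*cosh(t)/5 3*(2 - s)/(5*((s - 2)^2 - 1))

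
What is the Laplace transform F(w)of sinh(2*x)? 2/(w^2 - 4)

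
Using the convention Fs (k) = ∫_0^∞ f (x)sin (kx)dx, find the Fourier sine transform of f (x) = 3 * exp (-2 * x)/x 3 * atan (k/2)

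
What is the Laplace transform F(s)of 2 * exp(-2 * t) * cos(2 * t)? 2 * (s + 2)/((s + 2)^2 + 4)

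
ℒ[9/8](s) 9/(8*s)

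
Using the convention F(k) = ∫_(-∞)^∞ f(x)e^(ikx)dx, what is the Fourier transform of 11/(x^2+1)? 11*pi*exp(-Abs(k))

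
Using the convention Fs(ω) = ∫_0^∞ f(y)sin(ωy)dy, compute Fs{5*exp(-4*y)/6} 5*ω/(6*(ω^2 + 16))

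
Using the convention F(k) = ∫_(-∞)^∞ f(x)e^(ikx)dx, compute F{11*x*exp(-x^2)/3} 11*I*sqrt(pi)*k*exp(-k^2/4)/6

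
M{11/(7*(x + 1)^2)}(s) -11*pi*(s - 1)/(7*sin(pi*s))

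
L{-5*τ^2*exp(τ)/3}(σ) -10/(3*(σ - 1)^3)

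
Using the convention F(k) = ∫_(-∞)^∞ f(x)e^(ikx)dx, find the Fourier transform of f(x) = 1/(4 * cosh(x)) pi/(4 * cosh(pi * k/2))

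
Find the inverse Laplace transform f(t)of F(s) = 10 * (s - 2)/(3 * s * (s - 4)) 10 * exp(2 * t) * cosh(2 * t)/3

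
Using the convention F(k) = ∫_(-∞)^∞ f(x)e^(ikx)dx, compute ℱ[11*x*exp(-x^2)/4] 11*I*sqrt(pi)*k*exp(-k^2/4)/8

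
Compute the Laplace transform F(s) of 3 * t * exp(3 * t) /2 3/(2 * (s - 3) ^2) 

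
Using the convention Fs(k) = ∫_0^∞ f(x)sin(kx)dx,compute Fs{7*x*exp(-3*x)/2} 21*k/(k^2 + 9)^2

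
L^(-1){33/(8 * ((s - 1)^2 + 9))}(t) 11 * exp(t) * sin(3 * t)/8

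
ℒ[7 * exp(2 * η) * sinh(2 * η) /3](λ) 14/(3 * λ * (λ - 4) ) 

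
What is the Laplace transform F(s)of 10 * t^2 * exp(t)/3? 20/(3 * (s - 1)^3)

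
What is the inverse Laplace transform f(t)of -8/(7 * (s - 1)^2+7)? -8 * exp(t) * sin(t)/7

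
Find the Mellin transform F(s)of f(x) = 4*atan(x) -2*pi*sec(pi*s/2)/s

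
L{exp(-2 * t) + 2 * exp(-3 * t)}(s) 1/(s + 2) + 2/(s + 3)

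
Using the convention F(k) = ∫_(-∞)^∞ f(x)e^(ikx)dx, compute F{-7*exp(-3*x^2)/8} -7*sqrt(3)*sqrt(pi)*exp(-k^2/12)/24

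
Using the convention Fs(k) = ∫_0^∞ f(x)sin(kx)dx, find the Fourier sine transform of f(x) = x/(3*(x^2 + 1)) pi*exp(-k)/6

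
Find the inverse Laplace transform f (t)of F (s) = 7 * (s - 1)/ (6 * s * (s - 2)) 7 * exp (t) * cosh (t)/6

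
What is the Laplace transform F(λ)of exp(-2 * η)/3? 1/(3 * (λ + 2))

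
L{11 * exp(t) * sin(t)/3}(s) 11/(3 * ((s - 1)^2 + 1))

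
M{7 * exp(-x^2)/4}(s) 7 * gamma(s/2)/8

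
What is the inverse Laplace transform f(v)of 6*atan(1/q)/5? 6*sin(v)/(5*v)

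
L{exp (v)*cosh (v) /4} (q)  (q - 1) / (4*q*(q - 2) ) 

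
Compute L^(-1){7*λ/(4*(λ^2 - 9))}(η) 7*cosh(3*η)/4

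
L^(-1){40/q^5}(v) 5*v^4/3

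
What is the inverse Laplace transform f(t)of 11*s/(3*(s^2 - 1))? 11*cosh(t)/3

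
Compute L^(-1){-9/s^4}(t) -3 * t^3/2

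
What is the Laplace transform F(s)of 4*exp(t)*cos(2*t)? 4*(s - 1)/((s - 1)^2 + 4)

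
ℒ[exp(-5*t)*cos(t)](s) (s + 5)/((s + 5)^2 + 1)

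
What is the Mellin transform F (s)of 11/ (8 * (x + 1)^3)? 11 * pi * (s - 2) * (s - 1)/ (16 * sin (pi * s))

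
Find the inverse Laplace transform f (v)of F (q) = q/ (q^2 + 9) cos (3 * v)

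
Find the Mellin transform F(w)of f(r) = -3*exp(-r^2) -3*gamma(w/2)/2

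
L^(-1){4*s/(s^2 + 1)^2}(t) 2*t*sin(t)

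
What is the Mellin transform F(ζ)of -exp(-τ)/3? -gamma(ζ)/3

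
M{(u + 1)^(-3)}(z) pi * (z - 2) * (z - 1)/(2 * sin(pi * z))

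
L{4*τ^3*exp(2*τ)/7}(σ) 24/(7*(σ - 2)^4)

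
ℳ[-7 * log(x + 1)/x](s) 7 * pi * csc(pi * s)/(s - 1)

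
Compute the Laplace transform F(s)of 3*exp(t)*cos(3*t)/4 3*(s - 1)/(4*((s - 1)^2 + 9))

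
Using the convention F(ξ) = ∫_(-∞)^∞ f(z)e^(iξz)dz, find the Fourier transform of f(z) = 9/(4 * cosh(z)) 9 * pi/(4 * cosh(pi * ξ/2))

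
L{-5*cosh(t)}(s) -5*s/(s^2-1)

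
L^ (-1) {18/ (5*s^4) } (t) 3*t^3/5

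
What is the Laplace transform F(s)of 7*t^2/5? 14/(5*s^3)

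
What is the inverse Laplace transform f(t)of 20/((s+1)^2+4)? 10 * exp(-t) * sin(2 * t)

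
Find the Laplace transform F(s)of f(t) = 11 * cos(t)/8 11 * s/(8 * (s^2 + 1))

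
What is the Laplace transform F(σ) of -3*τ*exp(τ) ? -3/(σ - 1) ^2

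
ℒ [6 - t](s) 6/s - 1/s^2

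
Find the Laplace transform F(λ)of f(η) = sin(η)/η atan(1/λ)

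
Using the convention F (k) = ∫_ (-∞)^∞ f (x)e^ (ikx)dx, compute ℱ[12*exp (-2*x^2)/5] 6*sqrt (2)*sqrt (pi)*exp (-k^2/8)/5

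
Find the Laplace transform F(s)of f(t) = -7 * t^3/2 -21/s^4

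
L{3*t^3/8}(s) 9/(4*s^4)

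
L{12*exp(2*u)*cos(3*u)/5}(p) 12*(p - 2)/(5*((p - 2)^2+9))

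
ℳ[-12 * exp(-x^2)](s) -6 * gamma(s/2)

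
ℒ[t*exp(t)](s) (s - 1)^(-2)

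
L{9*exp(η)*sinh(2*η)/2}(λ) 9/((λ - 1)^2 - 4)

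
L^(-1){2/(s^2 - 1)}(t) 2*sinh(t)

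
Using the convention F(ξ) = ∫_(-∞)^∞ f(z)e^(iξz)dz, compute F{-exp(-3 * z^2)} -sqrt(3) * sqrt(pi) * exp(-ξ^2/12)/3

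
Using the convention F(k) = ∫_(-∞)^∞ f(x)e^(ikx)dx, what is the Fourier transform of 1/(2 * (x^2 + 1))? pi * exp(-Abs(k))/2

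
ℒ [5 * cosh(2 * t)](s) 5 * s/(s^2 - 4)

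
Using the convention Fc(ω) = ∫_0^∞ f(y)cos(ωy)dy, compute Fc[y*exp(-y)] (1 - ω^2)/(ω^2 + 1)^2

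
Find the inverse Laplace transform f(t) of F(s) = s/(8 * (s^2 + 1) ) cos(t) /8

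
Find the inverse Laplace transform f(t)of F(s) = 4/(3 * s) 4/3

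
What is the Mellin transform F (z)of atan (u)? -pi * sec (pi * z/2)/ (2 * z)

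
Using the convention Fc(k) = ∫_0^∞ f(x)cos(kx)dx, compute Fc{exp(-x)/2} 1/(2*(k^2 + 1))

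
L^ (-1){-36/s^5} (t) -3 * t^4/2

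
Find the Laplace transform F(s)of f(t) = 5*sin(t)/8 5/(8*(s^2 + 1))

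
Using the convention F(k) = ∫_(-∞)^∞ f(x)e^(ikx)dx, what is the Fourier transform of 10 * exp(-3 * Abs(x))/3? 20/(k^2 + 9)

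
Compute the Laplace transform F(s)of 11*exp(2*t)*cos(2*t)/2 11*(s - 2)/(2*((s - 2)^2 + 4))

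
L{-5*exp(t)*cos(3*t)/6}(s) 5*(1 - s)/(6*((s - 1)^2 + 9))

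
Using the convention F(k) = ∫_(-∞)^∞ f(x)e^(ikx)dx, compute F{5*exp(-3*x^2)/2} 5*sqrt(3)*sqrt(pi)*exp(-k^2/12)/6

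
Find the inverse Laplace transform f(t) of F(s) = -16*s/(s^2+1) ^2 -8*t*sin(t) 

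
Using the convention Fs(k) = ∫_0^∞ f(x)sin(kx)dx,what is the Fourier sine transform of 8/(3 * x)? 4 * pi/3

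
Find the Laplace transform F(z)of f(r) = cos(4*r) z/(z^2 + 16)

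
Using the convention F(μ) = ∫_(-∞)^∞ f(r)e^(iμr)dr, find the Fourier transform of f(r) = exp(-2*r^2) sqrt(2)*sqrt(pi)*exp(-μ^2/8)/2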